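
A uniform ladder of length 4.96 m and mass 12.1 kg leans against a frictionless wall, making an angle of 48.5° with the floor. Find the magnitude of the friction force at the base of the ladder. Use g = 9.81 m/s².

f ≈ 52.5 N

Take moments about the foot of the ladder.
Ladder weight 12.1×9.81 = 118.7 N acts at 2.48 m along the ladder; its horizontal arm is 2.48·cos48.5° = 1.643 m → τ = 195 N·m clockwise.
Wall normal N acts horizontally at the top; its moment arm is the height L sinθ = 4.96·sin48.5° = 3.715 m, counterclockwise.
For rotational equilibrium, N × 3.715 = 195, so N = 52.5 N.
ΣFx = 0: friction at the foot balances the wall's push, so f = N_wall = 52.5 N.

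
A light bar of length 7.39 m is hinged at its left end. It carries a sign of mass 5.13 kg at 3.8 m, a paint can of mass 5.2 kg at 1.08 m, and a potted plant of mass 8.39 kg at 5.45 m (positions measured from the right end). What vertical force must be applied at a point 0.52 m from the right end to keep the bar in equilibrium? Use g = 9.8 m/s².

Taking torques about the left end:
Sign: 5.13 × 9.8 = 50.27 N down at 3.8 m → arm 3.59 m, τ = 50.27 × 3.59 = 180.5 N·m clockwise.
Paint can: 5.2 × 9.8 = 50.96 N down at 1.08 m → arm 6.31 m, τ = 50.96 × 6.31 = 321.6 N·m clockwise.
Potted plant: 8.39 × 9.8 = 82.22 N down at 5.45 m → arm 1.94 m, τ = 82.22 × 1.94 = 159.5 N·m clockwise.
Net moment of the loads = 661.6 N·m clockwise.
The upward force F acts at a point 0.52 m from the right end, arm 6.87 m, giving F × 6.87 counterclockwise.
For rotational equilibrium, F × 6.87 = 661.6, so F = 661.6 / 6.87 = 96.3 N.

F ≈ 96.3 N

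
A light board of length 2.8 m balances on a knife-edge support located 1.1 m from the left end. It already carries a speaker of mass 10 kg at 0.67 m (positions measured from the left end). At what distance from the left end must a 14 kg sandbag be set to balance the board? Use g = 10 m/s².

Taking torques about the knife-edge support (at 1.1 m from the left end):
Speaker: 10 × 10 = 100 N down at 0.67 m → arm 0.43 m, τ = 100 × 0.43 = 43 N·m counterclockwise.
Net moment of existing loads = 43 N·m counterclockwise.
The sandbag weighs 14 × 10 = 140 N and must supply an equal clockwise moment, so its lever arm about the knife-edge support is 43 / 140 = 0.307 m.
That puts it at 1.1 + 0.307 = 1.41 m from the left end.

x ≈ 1.41 m from the left end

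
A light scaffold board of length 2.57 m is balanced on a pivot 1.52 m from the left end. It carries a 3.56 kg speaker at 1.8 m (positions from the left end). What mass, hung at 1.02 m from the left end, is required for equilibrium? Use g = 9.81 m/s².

m ≈ 1.99 kg

Choose the pivot (at 1.52 m from the left end) as the axis so the support reaction has zero arm there.
Speaker: 3.56 × 9.81 = 34.92 N down at 1.8 m → arm 0.28 m, τ = 34.92 × 0.28 = 9.778 N·m clockwise.
Net moment of known loads = 9.778 N·m clockwise.
An unknown mass m at 1.02 m has arm 0.5 m; its moment is m·g·0.5 counterclockwise.
Setting net torque to zero: m × 9.81 × 0.5 = 9.778 → m = 9.778 / (9.81 × 0.5) = 1.99 kg.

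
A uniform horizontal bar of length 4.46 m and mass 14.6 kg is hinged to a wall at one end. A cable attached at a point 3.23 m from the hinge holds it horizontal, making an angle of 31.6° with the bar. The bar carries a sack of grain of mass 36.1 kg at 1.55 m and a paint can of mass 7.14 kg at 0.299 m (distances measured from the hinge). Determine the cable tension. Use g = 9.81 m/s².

T ≈ 525 N

About the hinge:
Beam weight: 14.6 × 9.81 = 143.2 N down at 2.23 m → arm 2.23 m, τ = 143.2 × 2.23 = 319.3 N·m clockwise.
Sack of grain: 36.1 × 9.81 = 354.1 N down at 1.55 m → arm 1.55 m, τ = 354.1 × 1.55 = 548.9 N·m clockwise.
Paint can: 7.14 × 9.81 = 70.04 N down at 0.299 m → arm 0.299 m, τ = 70.04 × 0.299 = 20.94 N·m clockwise.
Total clockwise load moment = 889.1 N·m.
The cable tension T acts at 3.23 m; only its component perpendicular to the bar, T sinθ, produces torque. sin 31.6° = 0.524.
Setting net torque to zero: T × 3.23 × 0.524 = 889.1 → T = 889.1 / 1.693 = 525 N.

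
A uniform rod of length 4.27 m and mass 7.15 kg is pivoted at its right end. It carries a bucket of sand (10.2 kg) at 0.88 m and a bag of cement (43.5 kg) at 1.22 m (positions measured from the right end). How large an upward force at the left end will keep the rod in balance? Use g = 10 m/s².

Take moments about the right end.
Beam weight: 7.15 × 10 = 71.5 N down at 2.135 m → arm 2.135 m, τ = 71.5 × 2.135 = 152.7 N·m counterclockwise.
Bucket of sand: 10.2 × 10 = 102 N down at 0.88 m → arm 0.88 m, τ = 102 × 0.88 = 89.76 N·m counterclockwise.
Bag of cement: 43.5 × 10 = 435 N down at 1.22 m → arm 1.22 m, τ = 435 × 1.22 = 530.7 N·m counterclockwise.
Net moment of the loads = 773.2 N·m counterclockwise.
The upward force F acts at the left end, arm 4.27 m, giving F × 4.27 clockwise.
For rotational equilibrium, F × 4.27 = 773.2, so F = 773.2 / 4.27 = 181 N.

F ≈ 181 N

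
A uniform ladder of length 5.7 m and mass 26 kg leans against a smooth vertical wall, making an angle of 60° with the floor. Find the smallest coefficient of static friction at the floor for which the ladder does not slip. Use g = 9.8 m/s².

Taking torques about the foot of the ladder:
Ladder weight 26×9.8 = 254.8 N acts at 2.85 m along the ladder; its horizontal arm is 2.85·cos60° = 1.425 m → τ = 363.1 N·m clockwise.
Wall normal N acts horizontally at the top; its moment arm is the height L sinθ = 5.7·sin60° = 4.936 m, counterclockwise.
Στ = 0 ⇒ N × 4.936 = 363.1 ⇒ N = 73.56 N.
ΣFx = 0 ⇒ f = N_wall = 73.56 N. ΣFy = 0 ⇒ N_floor = 254.8 N.
μ_min = f / N_floor = 73.56 / 254.8 = 0.289.

μ_min ≈ 0.289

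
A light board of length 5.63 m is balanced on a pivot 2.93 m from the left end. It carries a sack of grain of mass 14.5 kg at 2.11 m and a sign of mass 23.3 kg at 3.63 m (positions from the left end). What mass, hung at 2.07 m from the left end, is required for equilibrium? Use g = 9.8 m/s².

m ≈ 5.14 kg

Taking torques about the pivot (at 2.93 m from the left end):
Sack of grain: 14.5 × 9.8 = 142.1 N down at 2.11 m → arm 0.82 m, τ = 142.1 × 0.82 = 116.5 N·m counterclockwise.
Sign: 23.3 × 9.8 = 228.3 N down at 3.63 m → arm 0.7 m, τ = 228.3 × 0.7 = 159.8 N·m clockwise.
Net moment of known loads = 43.3 N·m clockwise.
An unknown mass m at 2.07 m has arm 0.86 m; its moment is m·g·0.86 counterclockwise.
Balancing moments: m × 9.8 × 0.86 = 43.3, giving m = 43.3 / (9.8 × 0.86) = 5.14 kg.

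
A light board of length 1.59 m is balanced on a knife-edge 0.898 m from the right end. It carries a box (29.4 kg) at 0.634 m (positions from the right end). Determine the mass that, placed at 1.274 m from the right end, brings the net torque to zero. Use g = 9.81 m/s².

Sum moments about the knife-edge (at 0.898 m from the right end) (the support reaction has zero arm there).
Box: 29.4 × 9.81 = 288.4 N down at 0.634 m → arm 0.264 m, τ = 288.4 × 0.264 = 76.14 N·m clockwise.
Net moment of known loads = 76.14 N·m clockwise.
An unknown mass m at 1.274 m has arm 0.376 m; its moment is m·g·0.376 counterclockwise.
For rotational equilibrium, m × 9.81 × 0.376 = 76.14, so m = 76.14 / (9.81 × 0.376) = 20.6 kg.

m ≈ 20.6 kg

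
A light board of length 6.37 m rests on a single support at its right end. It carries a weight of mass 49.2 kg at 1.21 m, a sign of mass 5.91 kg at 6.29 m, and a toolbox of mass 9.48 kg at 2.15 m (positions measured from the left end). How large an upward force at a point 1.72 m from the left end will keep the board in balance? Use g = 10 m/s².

F ≈ 633 N

About the right end:
Weight: 49.2 × 10 = 492 N down at 1.21 m → arm 5.16 m, τ = 492 × 5.16 = 2539 N·m counterclockwise.
Sign: 5.91 × 10 = 59.1 N down at 6.29 m → arm 0.08 m, τ = 59.1 × 0.08 = 4.728 N·m counterclockwise.
Toolbox: 9.48 × 10 = 94.8 N down at 2.15 m → arm 4.22 m, τ = 94.8 × 4.22 = 400.1 N·m counterclockwise.
Net moment of the loads = 2944 N·m counterclockwise.
The upward force F acts at a point 1.72 m from the left end, arm 4.65 m, giving F × 4.65 clockwise.
Στ = 0 ⇒ F × 4.65 = 2944 ⇒ F = 2944 / 4.65 = 633 N.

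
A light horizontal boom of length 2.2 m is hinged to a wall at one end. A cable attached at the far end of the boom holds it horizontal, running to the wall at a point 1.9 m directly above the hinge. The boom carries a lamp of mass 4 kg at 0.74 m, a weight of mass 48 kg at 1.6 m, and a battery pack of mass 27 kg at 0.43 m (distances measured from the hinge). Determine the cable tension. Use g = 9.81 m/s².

T ≈ 623 N

Taking torques about the hinge:
Lamp: 4 × 9.81 = 39.24 N down at 0.74 m → arm 0.74 m, τ = 39.24 × 0.74 = 29.04 N·m clockwise.
Weight: 48 × 9.81 = 470.9 N down at 1.6 m → arm 1.6 m, τ = 470.9 × 1.6 = 753.4 N·m clockwise.
Battery pack: 27 × 9.81 = 264.9 N down at 0.43 m → arm 0.43 m, τ = 264.9 × 0.43 = 113.9 N·m clockwise.
Total clockwise load moment = 896.3 N·m.
The cable tension T acts at 2.2 m; only its component perpendicular to the boom, T sinθ, produces torque. sinθ = h/√(h²+d²) = 1.9/√(1.9²+2.2²) = 0.6536.
Στ = 0 ⇒ T × 2.2 × 0.6536 = 896.3 ⇒ T = 896.3 / 1.438 = 623 N.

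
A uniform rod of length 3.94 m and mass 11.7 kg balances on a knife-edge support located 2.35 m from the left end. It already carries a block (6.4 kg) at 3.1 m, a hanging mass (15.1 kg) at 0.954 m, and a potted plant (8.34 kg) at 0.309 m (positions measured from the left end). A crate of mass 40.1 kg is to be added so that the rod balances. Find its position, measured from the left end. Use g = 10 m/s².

x ≈ 3.29 m from the left end

About the knife-edge support (at 2.35 m from the left end):
Beam weight: 11.7 × 10 = 117 N down at 1.97 m → arm 0.38 m, τ = 117 × 0.38 = 44.46 N·m counterclockwise.
Block: 6.4 × 10 = 64 N down at 3.1 m → arm 0.75 m, τ = 64 × 0.75 = 48 N·m clockwise.
Hanging mass: 15.1 × 10 = 151 N down at 0.954 m → arm 1.396 m, τ = 151 × 1.396 = 210.8 N·m counterclockwise.
Potted plant: 8.34 × 10 = 83.4 N down at 0.309 m → arm 2.041 m, τ = 83.4 × 2.041 = 170.2 N·m counterclockwise.
Net moment of existing loads = 377.5 N·m counterclockwise.
The crate weighs 40.1 × 10 = 401 N and must supply an equal clockwise moment, so its lever arm about the knife-edge support is 377.5 / 401 = 0.941 m.
That puts it at 2.35 + 0.941 = 3.29 m from the left end.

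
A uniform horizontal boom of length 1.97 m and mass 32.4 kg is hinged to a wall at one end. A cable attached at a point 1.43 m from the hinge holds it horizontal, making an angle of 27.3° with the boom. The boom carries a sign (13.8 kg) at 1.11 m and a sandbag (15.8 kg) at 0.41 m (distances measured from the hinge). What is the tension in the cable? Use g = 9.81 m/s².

T ≈ 803 N

Choose the hinge as the axis so the unknown hinge reaction has zero arm there.
Beam weight: 32.4 × 9.81 = 317.8 N down at 0.985 m → arm 0.985 m, τ = 317.8 × 0.985 = 313 N·m clockwise.
Sign: 13.8 × 9.81 = 135.4 N down at 1.11 m → arm 1.11 m, τ = 135.4 × 1.11 = 150.3 N·m clockwise.
Sandbag: 15.8 × 9.81 = 155 N down at 0.41 m → arm 0.41 m, τ = 155 × 0.41 = 63.55 N·m clockwise.
Total clockwise load moment = 526.9 N·m.
The cable tension T acts at 1.43 m; only its component perpendicular to the boom, T sinθ, produces torque. sin 27.3° = 0.4586.
For rotational equilibrium, T × 1.43 × 0.4586 = 526.9, so T = 526.9 / 0.6558 = 803 N.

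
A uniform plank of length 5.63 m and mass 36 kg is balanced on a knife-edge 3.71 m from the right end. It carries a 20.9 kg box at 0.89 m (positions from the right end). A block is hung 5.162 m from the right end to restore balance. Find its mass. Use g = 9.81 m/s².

Taking torques about the knife-edge (at 3.71 m from the right end):
Beam weight: 36 × 9.81 = 353.2 N down at 2.815 m → arm 0.895 m, τ = 353.2 × 0.895 = 316.1 N·m clockwise.
Box: 20.9 × 9.81 = 205 N down at 0.89 m → arm 2.82 m, τ = 205 × 2.82 = 578.1 N·m clockwise.
Net moment of known loads = 894.2 N·m clockwise.
An unknown mass m at 5.162 m has arm 1.452 m; its moment is m·g·1.452 counterclockwise.
For rotational equilibrium, m × 9.81 × 1.452 = 894.2, so m = 894.2 / (9.81 × 1.452) = 62.8 kg.

m ≈ 62.8 kg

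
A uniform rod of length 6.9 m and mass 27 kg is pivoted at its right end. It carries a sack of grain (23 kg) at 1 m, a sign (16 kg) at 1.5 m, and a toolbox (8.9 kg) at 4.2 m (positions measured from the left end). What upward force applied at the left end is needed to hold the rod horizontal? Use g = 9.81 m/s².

F ≈ 482 N

Taking torques about the right end:
Beam weight: 27 × 9.81 = 264.9 N down at 3.45 m → arm 3.45 m, τ = 264.9 × 3.45 = 913.9 N·m counterclockwise.
Sack of grain: 23 × 9.81 = 225.6 N down at 1 m → arm 5.9 m, τ = 225.6 × 5.9 = 1331 N·m counterclockwise.
Sign: 16 × 9.81 = 157 N down at 1.5 m → arm 5.4 m, τ = 157 × 5.4 = 847.8 N·m counterclockwise.
Toolbox: 8.9 × 9.81 = 87.31 N down at 4.2 m → arm 2.7 m, τ = 87.31 × 2.7 = 235.7 N·m counterclockwise.
Net moment of the loads = 3328 N·m counterclockwise.
The upward force F acts at the left end, arm 6.9 m, giving F × 6.9 clockwise.
Setting net torque to zero: F × 6.9 = 3328 → F = 3328 / 6.9 = 482 N.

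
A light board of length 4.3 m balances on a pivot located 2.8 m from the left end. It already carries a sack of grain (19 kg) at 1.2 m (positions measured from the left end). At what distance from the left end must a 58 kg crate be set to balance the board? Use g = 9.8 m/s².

About the pivot (at 2.8 m from the left end):
Sack of grain: 19 × 9.8 = 186.2 N down at 1.2 m → arm 1.6 m, τ = 186.2 × 1.6 = 297.9 N·m counterclockwise.
Net moment of existing loads = 297.9 N·m counterclockwise.
The crate weighs 58 × 9.8 = 568.4 N and must supply an equal clockwise moment, so its lever arm about the pivot is 297.9 / 568.4 = 0.524 m.
That puts it at 2.8 + 0.524 = 3.32 m from the left end.

x ≈ 3.32 m from the left end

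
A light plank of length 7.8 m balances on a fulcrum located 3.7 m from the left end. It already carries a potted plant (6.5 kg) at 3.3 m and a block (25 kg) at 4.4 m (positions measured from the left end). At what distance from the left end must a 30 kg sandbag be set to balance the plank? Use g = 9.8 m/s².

x ≈ 3.2 m from the left end

Taking torques about the fulcrum (at 3.7 m from the left end):
Potted plant: 6.5 × 9.8 = 63.7 N down at 3.3 m → arm 0.4 m, τ = 63.7 × 0.4 = 25.48 N·m counterclockwise.
Block: 25 × 9.8 = 245 N down at 4.4 m → arm 0.7 m, τ = 245 × 0.7 = 171.5 N·m clockwise.
Net moment of existing loads = 146 N·m clockwise.
The sandbag weighs 30 × 9.8 = 294 N and must supply an equal counterclockwise moment, so its lever arm about the fulcrum is 146 / 294 = 0.497 m.
That puts it at 3.7 − 0.497 = 3.2 m from the left end.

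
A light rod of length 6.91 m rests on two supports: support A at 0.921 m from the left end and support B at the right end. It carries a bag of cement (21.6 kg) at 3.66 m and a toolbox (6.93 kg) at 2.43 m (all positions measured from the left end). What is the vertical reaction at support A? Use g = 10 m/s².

Taking torques about support B:
Bag of cement: 21.6 × 10 = 216 N down at 3.66 m → arm 3.25 m, τ = 216 × 3.25 = 702 N·m counterclockwise.
Toolbox: 6.93 × 10 = 69.3 N down at 2.43 m → arm 4.48 m, τ = 69.3 × 4.48 = 310.5 N·m counterclockwise.
Net load moment about support B = 1012 N·m counterclockwise.
Reaction R at support A is upward at 0.921 m, arm 5.989 m → moment R × 5.989 clockwise.
For rotational equilibrium, R × 5.989 = 1012, so R = 169 N.

R_A ≈ 169 N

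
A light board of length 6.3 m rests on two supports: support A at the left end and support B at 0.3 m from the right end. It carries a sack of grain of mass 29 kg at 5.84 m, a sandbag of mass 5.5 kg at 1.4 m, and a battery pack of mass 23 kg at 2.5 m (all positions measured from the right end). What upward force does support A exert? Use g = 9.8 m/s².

R_A ≈ 355 N

Choose support B as the axis so its reaction then has zero moment arm.
Sack of grain: 29 × 9.8 = 284.2 N down at 5.84 m → arm 5.54 m, τ = 284.2 × 5.54 = 1574 N·m counterclockwise.
Sandbag: 5.5 × 9.8 = 53.9 N down at 1.4 m → arm 1.1 m, τ = 53.9 × 1.1 = 59.29 N·m counterclockwise.
Battery pack: 23 × 9.8 = 225.4 N down at 2.5 m → arm 2.2 m, τ = 225.4 × 2.2 = 495.9 N·m counterclockwise.
Net load moment about support B = 2129 N·m counterclockwise.
Reaction R at support A is upward at 6.3 m, arm 6 m → moment R × 6 clockwise.
Στ = 0 ⇒ R × 6 = 2129 ⇒ R = 355 N.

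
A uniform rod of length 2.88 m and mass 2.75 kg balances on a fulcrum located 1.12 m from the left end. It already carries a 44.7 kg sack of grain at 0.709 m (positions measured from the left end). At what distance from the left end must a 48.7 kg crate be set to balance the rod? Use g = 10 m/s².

x ≈ 1.48 m from the left end

Sum moments about the fulcrum (at 1.12 m from the left end) (the support reaction has zero arm there).
Beam weight: 2.75 × 10 = 27.5 N down at 1.44 m → arm 0.32 m, τ = 27.5 × 0.32 = 8.8 N·m clockwise.
Sack of grain: 44.7 × 10 = 447 N down at 0.709 m → arm 0.411 m, τ = 447 × 0.411 = 183.7 N·m counterclockwise.
Net moment of existing loads = 174.9 N·m counterclockwise.
The crate weighs 48.7 × 10 = 487 N and must supply an equal clockwise moment, so its lever arm about the fulcrum is 174.9 / 487 = 0.359 m.
That puts it at 1.12 + 0.359 = 1.48 m from the left end.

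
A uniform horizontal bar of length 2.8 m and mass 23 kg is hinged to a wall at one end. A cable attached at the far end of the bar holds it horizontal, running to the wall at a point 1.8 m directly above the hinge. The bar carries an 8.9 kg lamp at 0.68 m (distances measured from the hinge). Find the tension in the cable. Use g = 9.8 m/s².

Taking torques about the hinge:
Beam weight: 23 × 9.8 = 225.4 N down at 1.4 m → arm 1.4 m, τ = 225.4 × 1.4 = 315.6 N·m clockwise.
Lamp: 8.9 × 9.8 = 87.22 N down at 0.68 m → arm 0.68 m, τ = 87.22 × 0.68 = 59.31 N·m clockwise.
Total clockwise load moment = 374.9 N·m.
The cable tension T acts at 2.8 m; only its component perpendicular to the bar, T sinθ, produces torque. sinθ = h/√(h²+d²) = 1.8/√(1.8²+2.8²) = 0.5408.
For rotational equilibrium, T × 2.8 × 0.5408 = 374.9, so T = 374.9 / 1.514 = 248 N.

T ≈ 248 N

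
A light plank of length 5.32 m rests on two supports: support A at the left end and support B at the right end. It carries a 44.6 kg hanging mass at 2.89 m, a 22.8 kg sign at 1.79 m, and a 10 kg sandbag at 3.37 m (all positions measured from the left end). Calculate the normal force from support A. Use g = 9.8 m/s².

About support B:
Hanging mass: 44.6 × 9.8 = 437.1 N down at 2.89 m → arm 2.43 m, τ = 437.1 × 2.43 = 1062 N·m counterclockwise.
Sign: 22.8 × 9.8 = 223.4 N down at 1.79 m → arm 3.53 m, τ = 223.4 × 3.53 = 788.6 N·m counterclockwise.
Sandbag: 10 × 9.8 = 98 N down at 3.37 m → arm 1.95 m, τ = 98 × 1.95 = 191.1 N·m counterclockwise.
Net load moment about support B = 2042 N·m counterclockwise.
Reaction R at support A is upward at 0 m, arm 5.32 m → moment R × 5.32 clockwise.
For rotational equilibrium, R × 5.32 = 2042, so R = 384 N.

R_A ≈ 384 N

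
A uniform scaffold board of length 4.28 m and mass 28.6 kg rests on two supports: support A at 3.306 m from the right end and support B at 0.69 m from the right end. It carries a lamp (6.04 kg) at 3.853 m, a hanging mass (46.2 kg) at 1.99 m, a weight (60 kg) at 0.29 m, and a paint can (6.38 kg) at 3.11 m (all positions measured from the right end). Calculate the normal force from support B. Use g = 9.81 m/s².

R_B ≈ 1020 N

Sum moments about support A (its reaction then has zero moment arm).
Beam weight: 28.6 × 9.81 = 280.6 N down at 2.14 m → arm 1.166 m, τ = 280.6 × 1.166 = 327.2 N·m clockwise.
Lamp: 6.04 × 9.81 = 59.25 N down at 3.853 m → arm 0.547 m, τ = 59.25 × 0.547 = 32.41 N·m counterclockwise.
Hanging mass: 46.2 × 9.81 = 453.2 N down at 1.99 m → arm 1.316 m, τ = 453.2 × 1.316 = 596.4 N·m clockwise.
Weight: 60 × 9.81 = 588.6 N down at 0.29 m → arm 3.016 m, τ = 588.6 × 3.016 = 1775 N·m clockwise.
Paint can: 6.38 × 9.81 = 62.59 N down at 3.11 m → arm 0.196 m, τ = 62.59 × 0.196 = 12.27 N·m clockwise.
Net load moment about support A = 2678 N·m clockwise.
Reaction R at support B is upward at 0.69 m, arm 2.616 m → moment R × 2.616 counterclockwise.
Στ = 0 ⇒ R × 2.616 = 2678 ⇒ R = 1020 N.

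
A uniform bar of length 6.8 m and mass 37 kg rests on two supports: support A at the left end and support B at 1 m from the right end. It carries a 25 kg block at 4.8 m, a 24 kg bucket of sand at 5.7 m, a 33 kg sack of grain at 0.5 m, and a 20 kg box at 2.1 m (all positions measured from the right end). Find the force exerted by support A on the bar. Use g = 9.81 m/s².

R_A ≈ 511 N

Sum moments about support B (its reaction then has zero moment arm).
Beam weight: 37 × 9.81 = 363 N down at 3.4 m → arm 2.4 m, τ = 363 × 2.4 = 871.2 N·m counterclockwise.
Block: 25 × 9.81 = 245.2 N down at 4.8 m → arm 3.8 m, τ = 245.2 × 3.8 = 931.8 N·m counterclockwise.
Bucket of sand: 24 × 9.81 = 235.4 N down at 5.7 m → arm 4.7 m, τ = 235.4 × 4.7 = 1106 N·m counterclockwise.
Sack of grain: 33 × 9.81 = 323.7 N down at 0.5 m → arm 0.5 m, τ = 323.7 × 0.5 = 161.8 N·m clockwise.
Box: 20 × 9.81 = 196.2 N down at 2.1 m → arm 1.1 m, τ = 196.2 × 1.1 = 215.8 N·m counterclockwise.
Net load moment about support B = 2963 N·m counterclockwise.
Reaction R at support A is upward at 6.8 m, arm 5.8 m → moment R × 5.8 clockwise.
Στ = 0 ⇒ R × 5.8 = 2963 ⇒ R = 511 N.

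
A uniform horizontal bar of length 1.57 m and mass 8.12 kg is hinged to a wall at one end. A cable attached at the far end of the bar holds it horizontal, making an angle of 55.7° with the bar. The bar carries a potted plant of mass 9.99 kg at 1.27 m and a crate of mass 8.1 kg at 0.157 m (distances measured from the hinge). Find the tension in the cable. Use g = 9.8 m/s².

T ≈ 154 N

Take moments about the hinge.
Beam weight: 8.12 × 9.8 = 79.58 N down at 0.785 m → arm 0.785 m, τ = 79.58 × 0.785 = 62.47 N·m clockwise.
Potted plant: 9.99 × 9.8 = 97.9 N down at 1.27 m → arm 1.27 m, τ = 97.9 × 1.27 = 124.3 N·m clockwise.
Crate: 8.1 × 9.8 = 79.38 N down at 0.157 m → arm 0.157 m, τ = 79.38 × 0.157 = 12.46 N·m clockwise.
Total clockwise load moment = 199.2 N·m.
The cable tension T acts at 1.57 m; only its component perpendicular to the bar, T sinθ, produces torque. sin 55.7° = 0.8261.
Balancing moments: T × 1.57 × 0.8261 = 199.2, giving T = 199.2 / 1.297 = 154 N.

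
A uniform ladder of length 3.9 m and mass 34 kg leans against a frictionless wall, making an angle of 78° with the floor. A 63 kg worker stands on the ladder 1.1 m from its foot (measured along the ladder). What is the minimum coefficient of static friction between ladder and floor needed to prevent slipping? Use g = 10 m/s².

μ_min ≈ 0.0762

About the foot of the ladder:
Ladder weight 34×10 = 340 N acts at 1.95 m along the ladder; its horizontal arm is 1.95·cos78° = 0.4054 m → τ = 137.8 N·m clockwise.
Worker: 63×10 = 630 N at 1.1 m → arm 0.2287 m → τ = 144.1 N·m clockwise.
Wall normal N acts horizontally at the top; its moment arm is the height L sinθ = 3.9·sin78° = 3.815 m, counterclockwise.
Στ = 0 ⇒ N × 3.815 = 281.9 ⇒ N = 73.89 N.
ΣFx = 0 ⇒ f = N_wall = 73.89 N. ΣFy = 0 ⇒ N_floor = 970 N.
μ_min = f / N_floor = 73.89 / 970 = 0.0762.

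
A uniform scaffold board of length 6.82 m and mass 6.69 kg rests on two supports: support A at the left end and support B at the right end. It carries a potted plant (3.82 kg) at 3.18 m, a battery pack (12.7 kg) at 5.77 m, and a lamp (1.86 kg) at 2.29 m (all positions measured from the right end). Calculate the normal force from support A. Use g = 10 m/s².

R_A ≈ 165 N

Taking torques about support B:
Beam weight: 6.69 × 10 = 66.9 N down at 3.41 m → arm 3.41 m, τ = 66.9 × 3.41 = 228.1 N·m counterclockwise.
Potted plant: 3.82 × 10 = 38.2 N down at 3.18 m → arm 3.18 m, τ = 38.2 × 3.18 = 121.5 N·m counterclockwise.
Battery pack: 12.7 × 10 = 127 N down at 5.77 m → arm 5.77 m, τ = 127 × 5.77 = 732.8 N·m counterclockwise.
Lamp: 1.86 × 10 = 18.6 N down at 2.29 m → arm 2.29 m, τ = 18.6 × 2.29 = 42.59 N·m counterclockwise.
Net load moment about support B = 1125 N·m counterclockwise.
Reaction R at support A is upward at 6.82 m, arm 6.82 m → moment R × 6.82 clockwise.
For rotational equilibrium, R × 6.82 = 1125, so R = 165 N.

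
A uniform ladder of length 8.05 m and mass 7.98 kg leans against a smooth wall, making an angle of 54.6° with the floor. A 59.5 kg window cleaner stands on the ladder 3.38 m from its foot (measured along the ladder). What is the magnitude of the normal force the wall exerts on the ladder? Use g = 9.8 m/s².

Choose the foot of the ladder as the axis so the floor normal and friction both act there and drop out.
Ladder weight 7.98×9.8 = 78.2 N acts at 4.025 m along the ladder; its horizontal arm is 4.025·cos54.6° = 2.332 m → τ = 182.4 N·m clockwise.
Window cleaner: 59.5×9.8 = 583.1 N at 3.38 m → arm 1.958 m → τ = 1142 N·m clockwise.
Wall normal N acts horizontally at the top; its moment arm is the height L sinθ = 8.05·sin54.6° = 6.562 m, counterclockwise.
Setting net torque to zero: N × 6.562 = 1324 → N = 202 N.

N_wall ≈ 202 N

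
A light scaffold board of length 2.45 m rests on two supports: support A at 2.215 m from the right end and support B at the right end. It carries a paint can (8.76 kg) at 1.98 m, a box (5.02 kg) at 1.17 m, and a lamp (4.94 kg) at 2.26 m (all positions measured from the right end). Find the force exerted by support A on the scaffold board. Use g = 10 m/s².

Choose support B as the axis so its reaction then has zero moment arm.
Paint can: 8.76 × 10 = 87.6 N down at 1.98 m → arm 1.98 m, τ = 87.6 × 1.98 = 173.4 N·m counterclockwise.
Box: 5.02 × 10 = 50.2 N down at 1.17 m → arm 1.17 m, τ = 50.2 × 1.17 = 58.73 N·m counterclockwise.
Lamp: 4.94 × 10 = 49.4 N down at 2.26 m → arm 2.26 m, τ = 49.4 × 2.26 = 111.6 N·m counterclockwise.
Net load moment about support B = 343.7 N·m counterclockwise.
Reaction R at support A is upward at 2.215 m, arm 2.215 m → moment R × 2.215 clockwise.
Setting net torque to zero: R × 2.215 = 343.7 → R = 155 N.

R_A ≈ 155 N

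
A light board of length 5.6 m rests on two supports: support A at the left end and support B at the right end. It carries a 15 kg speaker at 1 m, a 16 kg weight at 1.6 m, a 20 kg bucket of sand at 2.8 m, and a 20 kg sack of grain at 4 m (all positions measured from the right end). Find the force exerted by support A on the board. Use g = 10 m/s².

R_A ≈ 315 N

Sum moments about support B (its reaction then has zero moment arm).
Speaker: 15 × 10 = 150 N down at 1 m → arm 1 m, τ = 150 × 1 = 150 N·m counterclockwise.
Weight: 16 × 10 = 160 N down at 1.6 m → arm 1.6 m, τ = 160 × 1.6 = 256 N·m counterclockwise.
Bucket of sand: 20 × 10 = 200 N down at 2.8 m → arm 2.8 m, τ = 200 × 2.8 = 560 N·m counterclockwise.
Sack of grain: 20 × 10 = 200 N down at 4 m → arm 4 m, τ = 200 × 4 = 800 N·m counterclockwise.
Net load moment about support B = 1766 N·m counterclockwise.
Reaction R at support A is upward at 5.6 m, arm 5.6 m → moment R × 5.6 clockwise.
Balancing moments: R × 5.6 = 1766, giving R = 315 N.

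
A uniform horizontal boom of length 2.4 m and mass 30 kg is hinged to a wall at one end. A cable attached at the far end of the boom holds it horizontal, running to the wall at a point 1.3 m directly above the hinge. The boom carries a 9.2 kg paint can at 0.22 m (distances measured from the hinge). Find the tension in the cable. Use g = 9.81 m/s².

T ≈ 326 N

Sum moments about the hinge (the unknown hinge reaction has zero arm there).
Beam weight: 30 × 9.81 = 294.3 N down at 1.2 m → arm 1.2 m, τ = 294.3 × 1.2 = 353.2 N·m clockwise.
Paint can: 9.2 × 9.81 = 90.25 N down at 0.22 m → arm 0.22 m, τ = 90.25 × 0.22 = 19.86 N·m clockwise.
Total clockwise load moment = 373.1 N·m.
The cable tension T acts at 2.4 m; only its component perpendicular to the boom, T sinθ, produces torque. sinθ = h/√(h²+d²) = 1.3/√(1.3²+2.4²) = 0.4763.
Setting net torque to zero: T × 2.4 × 0.4763 = 373.1 → T = 373.1 / 1.143 = 326 N.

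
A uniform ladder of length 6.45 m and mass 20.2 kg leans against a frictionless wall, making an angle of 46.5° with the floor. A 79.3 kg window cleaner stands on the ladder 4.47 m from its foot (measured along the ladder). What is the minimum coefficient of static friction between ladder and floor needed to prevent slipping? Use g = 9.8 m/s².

Choose the foot of the ladder as the axis so the floor normal and friction both act there and drop out.
Ladder weight 20.2×9.8 = 198 N acts at 3.225 m along the ladder; its horizontal arm is 3.225·cos46.5° = 2.22 m → τ = 439.6 N·m clockwise.
Window cleaner: 79.3×9.8 = 777.1 N at 4.47 m → arm 3.077 m → τ = 2391 N·m clockwise.
Wall normal N acts horizontally at the top; its moment arm is the height L sinθ = 6.45·sin46.5° = 4.679 m, counterclockwise.
For rotational equilibrium, N × 4.679 = 2831, so N = 605 N.
ΣFx = 0 ⇒ f = N_wall = 605 N. ΣFy = 0 ⇒ N_floor = 975.1 N.
μ_min = f / N_floor = 605 / 975.1 = 0.62.

μ_min ≈ 0.62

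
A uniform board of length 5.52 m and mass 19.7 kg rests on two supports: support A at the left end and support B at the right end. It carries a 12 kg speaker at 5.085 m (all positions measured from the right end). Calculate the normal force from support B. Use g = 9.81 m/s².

R_B ≈ 106 N

Choose support A as the axis so its reaction then has zero moment arm.
Beam weight: 19.7 × 9.81 = 193.3 N down at 2.76 m → arm 2.76 m, τ = 193.3 × 2.76 = 533.5 N·m clockwise.
Speaker: 12 × 9.81 = 117.7 N down at 5.085 m → arm 0.435 m, τ = 117.7 × 0.435 = 51.2 N·m clockwise.
Net load moment about support A = 584.7 N·m clockwise.
Reaction R at support B is upward at 0 m, arm 5.52 m → moment R × 5.52 counterclockwise.
Balancing moments: R × 5.52 = 584.7, giving R = 106 N.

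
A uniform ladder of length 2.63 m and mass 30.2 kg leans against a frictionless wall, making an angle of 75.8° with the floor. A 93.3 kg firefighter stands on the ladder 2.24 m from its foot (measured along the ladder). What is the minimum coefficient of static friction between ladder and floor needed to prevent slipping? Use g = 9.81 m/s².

μ_min ≈ 0.194

Taking torques about the foot of the ladder:
Ladder weight 30.2×9.81 = 296.3 N acts at 1.315 m along the ladder; its horizontal arm is 1.315·cos75.8° = 0.3226 m → τ = 95.59 N·m clockwise.
Firefighter: 93.3×9.81 = 915.3 N at 2.24 m → arm 0.5495 m → τ = 503 N·m clockwise.
Wall normal N acts horizontally at the top; its moment arm is the height L sinθ = 2.63·sin75.8° = 2.55 m, counterclockwise.
Balancing moments: N × 2.55 = 598.6, giving N = 234.7 N.
ΣFx = 0 ⇒ f = N_wall = 234.7 N. ΣFy = 0 ⇒ N_floor = 1212 N.
μ_min = f / N_floor = 234.7 / 1212 = 0.194.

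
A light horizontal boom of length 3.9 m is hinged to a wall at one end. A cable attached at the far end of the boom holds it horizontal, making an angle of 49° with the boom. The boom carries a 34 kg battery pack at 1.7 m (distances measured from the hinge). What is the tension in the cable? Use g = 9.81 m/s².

Taking torques about the hinge:
Battery pack: 34 × 9.81 = 333.5 N down at 1.7 m → arm 1.7 m, τ = 333.5 × 1.7 = 566.9 N·m clockwise.
Total clockwise load moment = 566.9 N·m.
The cable tension T acts at 3.9 m; only its component perpendicular to the boom, T sinθ, produces torque. sin 49° = 0.7547.
Setting net torque to zero: T × 3.9 × 0.7547 = 566.9 → T = 566.9 / 2.943 = 193 N.

T ≈ 193 N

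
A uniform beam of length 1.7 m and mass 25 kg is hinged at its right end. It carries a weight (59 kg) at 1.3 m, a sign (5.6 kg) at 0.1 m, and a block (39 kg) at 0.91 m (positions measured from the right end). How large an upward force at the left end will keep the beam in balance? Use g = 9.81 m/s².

F ≈ 773 N

Sum moments about the right end (the unknown pivot reaction has zero arm there).
Beam weight: 25 × 9.81 = 245.2 N down at 0.85 m → arm 0.85 m, τ = 245.2 × 0.85 = 208.4 N·m counterclockwise.
Weight: 59 × 9.81 = 578.8 N down at 1.3 m → arm 1.3 m, τ = 578.8 × 1.3 = 752.4 N·m counterclockwise.
Sign: 5.6 × 9.81 = 54.94 N down at 0.1 m → arm 0.1 m, τ = 54.94 × 0.1 = 5.494 N·m counterclockwise.
Block: 39 × 9.81 = 382.6 N down at 0.91 m → arm 0.91 m, τ = 382.6 × 0.91 = 348.2 N·m counterclockwise.
Net moment of the loads = 1314 N·m counterclockwise.
The upward force F acts at the left end, arm 1.7 m, giving F × 1.7 clockwise.
Setting net torque to zero: F × 1.7 = 1314 → F = 1314 / 1.7 = 773 N.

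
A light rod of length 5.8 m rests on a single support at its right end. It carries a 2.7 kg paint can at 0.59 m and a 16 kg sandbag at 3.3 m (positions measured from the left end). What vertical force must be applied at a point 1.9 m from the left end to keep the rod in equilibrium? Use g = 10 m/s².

Sum moments about the right end (the unknown pivot reaction has zero arm there).
Paint can: 2.7 × 10 = 27 N down at 0.59 m → arm 5.21 m, τ = 27 × 5.21 = 140.7 N·m counterclockwise.
Sandbag: 16 × 10 = 160 N down at 3.3 m → arm 2.5 m, τ = 160 × 2.5 = 400 N·m counterclockwise.
Net moment of the loads = 540.7 N·m counterclockwise.
The upward force F acts at a point 1.9 m from the left end, arm 3.9 m, giving F × 3.9 clockwise.
Setting net torque to zero: F × 3.9 = 540.7 → F = 540.7 / 3.9 = 139 N.

F ≈ 139 N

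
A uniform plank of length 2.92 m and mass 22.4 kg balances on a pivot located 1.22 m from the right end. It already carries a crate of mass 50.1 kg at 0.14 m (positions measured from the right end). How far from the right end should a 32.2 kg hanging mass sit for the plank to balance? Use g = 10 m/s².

About the pivot (at 1.22 m from the right end):
Beam weight: 22.4 × 10 = 224 N down at 1.46 m → arm 0.24 m, τ = 224 × 0.24 = 53.76 N·m counterclockwise.
Crate: 50.1 × 10 = 501 N down at 0.14 m → arm 1.08 m, τ = 501 × 1.08 = 541.1 N·m clockwise.
Net moment of existing loads = 487.3 N·m clockwise.
The hanging mass weighs 32.2 × 10 = 322 N and must supply an equal counterclockwise moment, so its lever arm about the pivot is 487.3 / 322 = 1.51 m.
That puts it at 1.22 + 1.51 = 2.73 m from the right end.

x ≈ 2.73 m from the right end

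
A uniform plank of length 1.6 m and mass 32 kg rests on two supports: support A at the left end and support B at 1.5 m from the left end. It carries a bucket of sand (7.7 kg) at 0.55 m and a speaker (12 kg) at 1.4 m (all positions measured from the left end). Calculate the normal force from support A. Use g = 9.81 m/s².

Take moments about support B.
Beam weight: 32 × 9.81 = 313.9 N down at 0.8 m → arm 0.7 m, τ = 313.9 × 0.7 = 219.7 N·m counterclockwise.
Bucket of sand: 7.7 × 9.81 = 75.54 N down at 0.55 m → arm 0.95 m, τ = 75.54 × 0.95 = 71.76 N·m counterclockwise.
Speaker: 12 × 9.81 = 117.7 N down at 1.4 m → arm 0.1 m, τ = 117.7 × 0.1 = 11.77 N·m counterclockwise.
Net load moment about support B = 303.2 N·m counterclockwise.
Reaction R at support A is upward at 0 m, arm 1.5 m → moment R × 1.5 clockwise.
Στ = 0 ⇒ R × 1.5 = 303.2 ⇒ R = 202 N.

R_A ≈ 202 N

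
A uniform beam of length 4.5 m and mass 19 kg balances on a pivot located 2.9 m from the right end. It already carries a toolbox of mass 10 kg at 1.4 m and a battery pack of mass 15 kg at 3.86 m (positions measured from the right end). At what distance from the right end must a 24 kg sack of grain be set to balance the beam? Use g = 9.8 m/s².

Take moments about the pivot (at 2.9 m from the right end).
Beam weight: 19 × 9.8 = 186.2 N down at 2.25 m → arm 0.65 m, τ = 186.2 × 0.65 = 121 N·m clockwise.
Toolbox: 10 × 9.8 = 98 N down at 1.4 m → arm 1.5 m, τ = 98 × 1.5 = 147 N·m clockwise.
Battery pack: 15 × 9.8 = 147 N down at 3.86 m → arm 0.96 m, τ = 147 × 0.96 = 141.1 N·m counterclockwise.
Net moment of existing loads = 126.9 N·m clockwise.
The sack of grain weighs 24 × 9.8 = 235.2 N and must supply an equal counterclockwise moment, so its lever arm about the pivot is 126.9 / 235.2 = 0.54 m.
That puts it at 2.9 + 0.54 = 3.44 m from the right end.

x ≈ 3.44 m from the right end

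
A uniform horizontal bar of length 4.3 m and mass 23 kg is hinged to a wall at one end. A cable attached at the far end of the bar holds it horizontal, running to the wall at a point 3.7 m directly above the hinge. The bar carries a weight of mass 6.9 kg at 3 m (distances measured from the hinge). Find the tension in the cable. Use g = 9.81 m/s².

T ≈ 245 N

Sum moments about the hinge (the unknown hinge reaction has zero arm there).
Beam weight: 23 × 9.81 = 225.6 N down at 2.15 m → arm 2.15 m, τ = 225.6 × 2.15 = 485 N·m clockwise.
Weight: 6.9 × 9.81 = 67.69 N down at 3 m → arm 3 m, τ = 67.69 × 3 = 203.1 N·m clockwise.
Total clockwise load moment = 688.1 N·m.
The cable tension T acts at 4.3 m; only its component perpendicular to the bar, T sinθ, produces torque. sinθ = h/√(h²+d²) = 3.7/√(3.7²+4.3²) = 0.6522.
Στ = 0 ⇒ T × 4.3 × 0.6522 = 688.1 ⇒ T = 688.1 / 2.804 = 245 N.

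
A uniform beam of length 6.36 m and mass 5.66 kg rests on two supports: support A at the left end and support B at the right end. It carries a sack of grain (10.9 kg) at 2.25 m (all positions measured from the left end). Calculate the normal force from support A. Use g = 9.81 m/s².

R_A ≈ 96.9 N

About support B:
Beam weight: 5.66 × 9.81 = 55.52 N down at 3.18 m → arm 3.18 m, τ = 55.52 × 3.18 = 176.6 N·m counterclockwise.
Sack of grain: 10.9 × 9.81 = 106.9 N down at 2.25 m → arm 4.11 m, τ = 106.9 × 4.11 = 439.4 N·m counterclockwise.
Net load moment about support B = 616 N·m counterclockwise.
Reaction R at support A is upward at 0 m, arm 6.36 m → moment R × 6.36 clockwise.
Balancing moments: R × 6.36 = 616, giving R = 96.9 N.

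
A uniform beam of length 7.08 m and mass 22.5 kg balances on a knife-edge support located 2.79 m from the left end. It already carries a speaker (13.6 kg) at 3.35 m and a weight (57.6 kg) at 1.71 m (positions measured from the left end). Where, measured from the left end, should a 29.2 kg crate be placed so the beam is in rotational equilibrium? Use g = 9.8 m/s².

Take moments about the knife-edge support (at 2.79 m from the left end).
Beam weight: 22.5 × 9.8 = 220.5 N down at 3.54 m → arm 0.75 m, τ = 220.5 × 0.75 = 165.4 N·m clockwise.
Speaker: 13.6 × 9.8 = 133.3 N down at 3.35 m → arm 0.56 m, τ = 133.3 × 0.56 = 74.65 N·m clockwise.
Weight: 57.6 × 9.8 = 564.5 N down at 1.71 m → arm 1.08 m, τ = 564.5 × 1.08 = 609.7 N·m counterclockwise.
Net moment of existing loads = 369.7 N·m counterclockwise.
The crate weighs 29.2 × 9.8 = 286.2 N and must supply an equal clockwise moment, so its lever arm about the knife-edge support is 369.7 / 286.2 = 1.29 m.
That puts it at 2.79 + 1.29 = 4.08 m from the left end.

x ≈ 4.08 m from the left end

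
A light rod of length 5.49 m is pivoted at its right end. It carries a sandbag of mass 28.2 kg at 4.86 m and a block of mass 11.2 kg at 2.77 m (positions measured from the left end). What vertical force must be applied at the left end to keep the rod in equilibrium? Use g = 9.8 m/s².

About the right end:
Sandbag: 28.2 × 9.8 = 276.4 N down at 4.86 m → arm 0.63 m, τ = 276.4 × 0.63 = 174.1 N·m counterclockwise.
Block: 11.2 × 9.8 = 109.8 N down at 2.77 m → arm 2.72 m, τ = 109.8 × 2.72 = 298.7 N·m counterclockwise.
Net moment of the loads = 472.8 N·m counterclockwise.
The upward force F acts at the left end, arm 5.49 m, giving F × 5.49 clockwise.
Setting net torque to zero: F × 5.49 = 472.8 → F = 472.8 / 5.49 = 86.1 N.

F ≈ 86.1 N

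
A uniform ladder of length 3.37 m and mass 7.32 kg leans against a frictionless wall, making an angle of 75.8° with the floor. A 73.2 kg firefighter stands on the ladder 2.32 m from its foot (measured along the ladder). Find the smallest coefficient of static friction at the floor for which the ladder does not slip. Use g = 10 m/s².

μ_min ≈ 0.17

Sum moments about the foot of the ladder (the floor normal and friction both act there and drop out).
Ladder weight 7.32×10 = 73.2 N acts at 1.685 m along the ladder; its horizontal arm is 1.685·cos75.8° = 0.4133 m → τ = 30.25 N·m clockwise.
Firefighter: 73.2×10 = 732 N at 2.32 m → arm 0.5691 m → τ = 416.6 N·m clockwise.
Wall normal N acts horizontally at the top; its moment arm is the height L sinθ = 3.37·sin75.8° = 3.267 m, counterclockwise.
Setting net torque to zero: N × 3.267 = 446.9 → N = 136.8 N.
ΣFx = 0 ⇒ f = N_wall = 136.8 N. ΣFy = 0 ⇒ N_floor = 805.2 N.
μ_min = f / N_floor = 136.8 / 805.2 = 0.17.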